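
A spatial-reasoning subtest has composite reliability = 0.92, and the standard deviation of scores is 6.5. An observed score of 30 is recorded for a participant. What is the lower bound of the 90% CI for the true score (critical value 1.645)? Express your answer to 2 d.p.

26.98

SEM = 6.500 · √(1 − 0.920) = 6.500 · √0.080 ≃ 6.500 · 0.283 ≃ 1.838
1.645 · SEM ≃ 3.024
Lower bound: 30 − 3.024 = 26.976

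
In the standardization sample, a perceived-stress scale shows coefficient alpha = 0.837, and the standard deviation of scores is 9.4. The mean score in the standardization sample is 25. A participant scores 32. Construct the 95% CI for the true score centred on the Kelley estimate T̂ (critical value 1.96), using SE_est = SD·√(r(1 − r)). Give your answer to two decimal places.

Estimated true score = 0.837×32 + (1 − 0.837)×25 ≈ 30.859
SE_est = 9.400×√(0.837×0.163) ≈ 3.472
95% CI: 30.859 ± 6.805 ≈ (24.054, 37.664)

[24.05, 37.66]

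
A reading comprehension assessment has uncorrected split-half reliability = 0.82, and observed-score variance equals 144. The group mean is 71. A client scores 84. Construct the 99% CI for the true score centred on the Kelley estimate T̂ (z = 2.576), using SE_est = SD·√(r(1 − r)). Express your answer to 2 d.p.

[73.49, 91.94]

SD = √144 = 12.000
Full-length reliability (Spearman-Brown) = 2(0.82)/(1+0.82) ≈ 0.901
Estimated true score = 0.901*84 + (1 − 0.901)*71 ≈ 82.714
SE_est = 12.000*√(0.901*0.099) ≈ 3.582
CI = 82.714 ± 2.576 * 3.582 → [73.486, 91.942]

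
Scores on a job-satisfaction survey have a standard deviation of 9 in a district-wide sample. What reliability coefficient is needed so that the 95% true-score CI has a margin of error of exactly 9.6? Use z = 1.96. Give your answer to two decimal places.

Required SEM = 9.6 / 1.96 ≈ 4.898
r = 1 − (SEM / SD)² = 1 − (4.898 / 9)² ≈ 1 − 0.296 ≈ 0.704

0.70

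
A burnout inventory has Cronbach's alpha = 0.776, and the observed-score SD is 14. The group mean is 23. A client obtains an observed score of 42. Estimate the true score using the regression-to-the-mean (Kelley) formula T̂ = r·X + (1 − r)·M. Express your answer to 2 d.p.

Estimated true score = 0.7760×42 + (1 − 0.7760)×23 ≈ 37.7440

37.74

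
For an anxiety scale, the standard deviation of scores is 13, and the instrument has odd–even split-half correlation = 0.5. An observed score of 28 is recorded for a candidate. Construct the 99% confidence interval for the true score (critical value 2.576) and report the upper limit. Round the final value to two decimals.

47.33

r_full = 2·0.5 / (1 + 0.5) ≈ 0.6667
SEM = 13.0000 · √(1 − 0.6667) = 13.0000 · √0.3333 ≈ 13.0000 · 0.5774 ≈ 7.5056
Margin = 2.576 · 7.5056 ≈ 19.3343
Upper bound: 28 + 19.3343 = 47.3343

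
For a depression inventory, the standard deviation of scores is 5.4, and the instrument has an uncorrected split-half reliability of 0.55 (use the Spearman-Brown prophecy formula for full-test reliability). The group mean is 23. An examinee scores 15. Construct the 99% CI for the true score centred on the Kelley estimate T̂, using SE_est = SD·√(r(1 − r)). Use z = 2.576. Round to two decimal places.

[11.01, 23.64]

Spearman-Brown: r = 2(0.55) / (1 + 0.55) = 1.1000 / 1.5500 ≃ 0.7097
Estimated true score = 0.7097·15 + (1 − 0.7097)·23 ≃ 17.3226
SE_est = 5.4000·√[r(1 − r)] ≃ 2.4511
CI = 17.3226 ± 2.576 · 2.4511 → [11.0085, 23.6367]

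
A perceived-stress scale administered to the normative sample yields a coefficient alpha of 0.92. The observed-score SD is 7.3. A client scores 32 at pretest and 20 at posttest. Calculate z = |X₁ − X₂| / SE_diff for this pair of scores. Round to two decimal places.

SEM = 7.300 · √(1 − 0.920) = 7.300 · √0.080 ≈ 7.300 · 0.283 ≈ 2.065
SE_diff = SEM · √2 ≈ 2.065 · 1.414 ≈ 2.920
z = |32 − 20| / 2.920 = 12 / 2.920 ≈ 4.110

4.11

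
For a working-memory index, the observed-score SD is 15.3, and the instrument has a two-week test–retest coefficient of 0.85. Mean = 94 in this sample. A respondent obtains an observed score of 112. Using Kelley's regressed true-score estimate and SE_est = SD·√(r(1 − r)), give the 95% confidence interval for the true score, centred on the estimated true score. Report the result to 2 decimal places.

[98.59, 120.01]

T̂ = 0.850(112) + 0.150(94) ≈ 109.300
SE_est = SD * √(r(1 − r)) = 15.300 * √0.128 ≈ 15.300 * 0.357 ≈ 5.463
CI = 109.300 ± 1.96 * 5.463 → [98.592, 120.008]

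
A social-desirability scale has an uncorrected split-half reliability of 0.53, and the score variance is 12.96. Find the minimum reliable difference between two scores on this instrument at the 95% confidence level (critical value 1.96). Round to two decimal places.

σ = 12.96^(1/2) = 3.600
Full-length reliability (Spearman-Brown) = 2(0.53)/(1+0.53) ≃ 0.693
SEM = 3.600×√(1 − 0.693) ≃ 1.995
Standard error of the difference = 1.995·√2 ≃ 2.822
Smallest detectable difference = 1.96×2.822 ≃ 5.531

5.53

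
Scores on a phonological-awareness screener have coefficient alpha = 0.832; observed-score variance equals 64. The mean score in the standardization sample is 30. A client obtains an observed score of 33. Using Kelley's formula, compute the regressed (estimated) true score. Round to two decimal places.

32.50

T̂ = 0.8320(33) + 0.1680(30) ≈ 32.4960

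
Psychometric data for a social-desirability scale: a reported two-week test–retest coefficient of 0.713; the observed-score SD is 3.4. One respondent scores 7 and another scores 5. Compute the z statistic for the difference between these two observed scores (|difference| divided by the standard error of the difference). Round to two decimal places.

SEM = 3.40000·√(1 − 0.71300) ≈ 1.82146
SE_diff = SEM · √2 ≈ 1.82146 · 1.41421 ≈ 2.57593
z = |7 − 5| / 2.57593 = 2 / 2.57593 ≈ 0.77642

0.78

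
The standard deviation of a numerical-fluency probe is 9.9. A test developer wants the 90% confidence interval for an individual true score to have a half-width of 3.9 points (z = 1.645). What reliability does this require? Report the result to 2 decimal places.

0.94

SEM needed = half-width / z = 3.9/1.645 ≃ 2.37082
r = 1 − (2.37082/9.9)² ≃ 1 − 0.05735 ≃ 0.94265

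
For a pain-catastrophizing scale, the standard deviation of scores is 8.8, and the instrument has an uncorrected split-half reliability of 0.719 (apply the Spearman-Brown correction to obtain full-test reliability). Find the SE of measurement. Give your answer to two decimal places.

3.56

Spearman-Brown: r = 2(0.719) / (1 + 0.719) = 1.4380 / 1.7190 ≈ 0.8365
The standard error of measurement is 8.8000*√(1 − 0.8365) ≈ 8.8000*0.4043 ≈ 3.5579.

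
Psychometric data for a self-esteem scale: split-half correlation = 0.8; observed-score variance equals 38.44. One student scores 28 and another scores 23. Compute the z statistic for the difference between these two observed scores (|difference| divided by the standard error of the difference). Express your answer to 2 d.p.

1.71

SD = √38.44 = 6.20000
Full-length reliability (Spearman-Brown) = 2(0.8)/(1+0.8) ≈ 0.88889
The standard error of measurement is 6.20000*√(1 − 0.88889) ≈ 6.20000*0.33333 ≈ 2.06667.
Standard error of the difference = 2.06667·√2 ≈ 2.92271
z = |28 − 23| / 2.92271 = 5 / 2.92271 ≈ 1.71074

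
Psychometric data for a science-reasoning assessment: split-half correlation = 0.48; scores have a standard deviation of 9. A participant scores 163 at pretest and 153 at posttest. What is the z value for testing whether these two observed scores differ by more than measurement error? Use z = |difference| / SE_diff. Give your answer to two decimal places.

Spearman-Brown: r = 2(0.48) / (1 + 0.48) = 0.96000 / 1.48000 ≈ 0.64865
The standard error of measurement is 9.00000*√(1 − 0.64865) ≈ 9.00000*0.59275 ≈ 5.33474.
Standard error of the difference = 5.33474·√2 ≈ 7.54446
z = |163 − 153| / 7.54446 = 10 / 7.54446 ≈ 1.32548

1.33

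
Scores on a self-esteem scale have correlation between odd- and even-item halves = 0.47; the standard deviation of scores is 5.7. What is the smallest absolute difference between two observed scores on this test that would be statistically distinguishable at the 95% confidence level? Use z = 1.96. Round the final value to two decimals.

r_full = 2·0.47 / (1 + 0.47) ≃ 0.639
The standard error of measurement is 5.700×√(1 − 0.639) ≃ 5.700×0.600 ≃ 3.423.
SE_diff = SEM × √2 ≃ 3.423 × 1.414 ≃ 4.840
Smallest detectable difference = 1.96×4.840 ≃ 9.487

9.49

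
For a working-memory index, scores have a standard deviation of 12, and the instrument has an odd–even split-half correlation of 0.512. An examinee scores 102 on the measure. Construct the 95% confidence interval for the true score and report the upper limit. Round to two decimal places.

115.36

r_full = 2·0.512 / (1 + 0.512) ≈ 0.677
SEM = 12.000 × √(1 − 0.677) = 12.000 × √0.323 ≈ 12.000 × 0.568 ≈ 6.817
Margin = 1.96 × 6.817 ≈ 13.362
Upper bound: 102 + 13.362 = 115.362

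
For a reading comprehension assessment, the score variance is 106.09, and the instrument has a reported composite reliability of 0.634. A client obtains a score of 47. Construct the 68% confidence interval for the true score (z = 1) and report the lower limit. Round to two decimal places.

σ = 106.09^(1/2) = 10.30000
The standard error of measurement is 10.30000·√(1 − 0.63400) ≃ 10.30000·0.60498 ≃ 6.23129.
1 · SEM ≃ 6.23129
Lower bound: 47 − 6.23129 = 40.76871

40.77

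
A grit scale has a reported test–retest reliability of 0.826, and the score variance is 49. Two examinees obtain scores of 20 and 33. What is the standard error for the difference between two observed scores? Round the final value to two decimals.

4.13

SD = √49 = 7.000
SEM = 7.000 · √(1 − 0.826) = 7.000 · √0.174 ≈ 7.000 · 0.417 ≈ 2.920
SE_diff = √2 · SEM ≈ 4.129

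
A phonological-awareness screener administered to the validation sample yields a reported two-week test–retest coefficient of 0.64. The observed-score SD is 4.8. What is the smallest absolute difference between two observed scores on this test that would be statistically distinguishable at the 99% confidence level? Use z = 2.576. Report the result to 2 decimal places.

SEM = 4.800 · √(1 − 0.640) = 4.800 · √0.360 ≈ 4.800 · 0.600 ≈ 2.880
SE_diff = √2 · SEM ≈ 4.073
Smallest detectable difference = 2.576·4.073 ≈ 10.492

10.49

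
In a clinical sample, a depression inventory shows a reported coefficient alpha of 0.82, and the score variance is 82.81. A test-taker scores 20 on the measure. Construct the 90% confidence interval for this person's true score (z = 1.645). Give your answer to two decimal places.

[13.65, 26.35]

σ = 82.81^(1/2) = 9.100
SEM = 9.100*√(1 − 0.820) ≈ 3.861
1.645 * SEM ≈ 6.351
CI = 20 ± 6.351 → [13.649, 26.351]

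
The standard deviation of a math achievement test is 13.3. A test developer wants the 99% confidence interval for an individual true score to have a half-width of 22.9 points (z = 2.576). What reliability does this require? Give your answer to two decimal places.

0.55

SEM needed = half-width / z = 22.9/2.576 ≈ 8.8898
r = 1 − (8.8898/13.3)² ≈ 1 − 0.4468 ≈ 0.5532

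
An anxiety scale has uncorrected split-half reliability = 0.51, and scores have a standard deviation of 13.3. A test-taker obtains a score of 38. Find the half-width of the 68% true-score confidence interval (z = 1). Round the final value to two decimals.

7.58

r_full = 2·0.51 / (1 + 0.51) ≈ 0.6755
SEM = 13.3000 × √(1 − 0.6755) = 13.3000 × √0.3245 ≈ 13.3000 × 0.5697 ≈ 7.5764
Half-width = 1×7.5764 ≈ 7.5764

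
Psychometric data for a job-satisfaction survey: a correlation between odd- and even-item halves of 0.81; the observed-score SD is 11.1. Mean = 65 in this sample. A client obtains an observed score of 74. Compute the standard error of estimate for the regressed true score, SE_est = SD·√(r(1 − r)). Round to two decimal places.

Spearman-Brown: r = 2(0.81) / (1 + 0.81) = 1.620 / 1.810 ≈ 0.895
SE_est = SD × √(r(1 − r)) = 11.100 × √0.094 ≈ 11.100 × 0.307 ≈ 3.402

3.40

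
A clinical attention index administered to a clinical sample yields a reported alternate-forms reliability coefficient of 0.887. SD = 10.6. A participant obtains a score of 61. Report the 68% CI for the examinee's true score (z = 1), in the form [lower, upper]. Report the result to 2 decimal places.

SEM = 10.600 × √(1 − 0.887) = 10.600 × √0.113 ≈ 10.600 × 0.336 ≈ 3.563
Margin = 1 × 3.563 ≈ 3.563
CI = 61 ± 3.563 → [57.437, 64.563]

[57.44, 64.56]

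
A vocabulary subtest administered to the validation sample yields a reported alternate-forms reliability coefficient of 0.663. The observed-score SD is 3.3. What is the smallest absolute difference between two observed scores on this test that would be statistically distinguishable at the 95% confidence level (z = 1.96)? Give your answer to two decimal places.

5.31

SEM = 3.300 * √(1 − 0.663) = 3.300 * √0.337 ≈ 3.300 * 0.581 ≈ 1.916
Standard error of the difference = 1.916·√2 ≈ 2.709
Minimum reliable difference = 1.96 * SE_diff ≈ 1.96 * 2.709 ≈ 5.310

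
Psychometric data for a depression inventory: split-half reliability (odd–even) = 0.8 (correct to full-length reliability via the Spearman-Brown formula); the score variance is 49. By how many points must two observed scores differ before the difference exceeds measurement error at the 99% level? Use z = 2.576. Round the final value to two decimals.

8.50

SD = √49 = 7.0000
Full-length reliability (Spearman-Brown) = 2(0.8)/(1+0.8) ≈ 0.8889
SEM = 7.0000 · √(1 − 0.8889) = 7.0000 · √0.1111 ≈ 7.0000 · 0.3333 ≈ 2.3333
SE_diff = √2 · SEM ≈ 3.2998
Smallest detectable difference = 2.576·3.2998 ≈ 8.5004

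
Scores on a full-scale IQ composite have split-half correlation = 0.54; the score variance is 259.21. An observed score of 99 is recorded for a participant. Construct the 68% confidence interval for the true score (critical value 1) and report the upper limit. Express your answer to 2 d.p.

SD = √259.21 = 16.10000
Spearman-Brown: r = 2(0.54) / (1 + 0.54) = 1.08000 / 1.54000 ≈ 0.70130
The standard error of measurement is 16.10000·√(1 − 0.70130) ≈ 16.10000·0.54654 ≈ 8.79923.
Margin = 1 · 8.79923 ≈ 8.79923
Upper limit = 99 + 8.79923 ≈ 107.79923

107.80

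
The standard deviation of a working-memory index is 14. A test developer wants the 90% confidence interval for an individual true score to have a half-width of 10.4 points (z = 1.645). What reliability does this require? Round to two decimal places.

Required SEM = 10.4 / 1.645 ≈ 6.322
r = 1 − (6.322/14)² ≈ 1 − 0.204 ≈ 0.796

0.80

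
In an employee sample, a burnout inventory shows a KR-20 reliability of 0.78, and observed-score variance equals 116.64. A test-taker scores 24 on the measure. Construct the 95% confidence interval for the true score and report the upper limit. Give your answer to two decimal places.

σ = 116.64^(1/2) = 10.800
SEM = 10.800·√(1 − 0.780) ≈ 5.066
1.96 · SEM ≈ 9.929
Upper limit = 24 + 9.929 ≈ 33.929

33.93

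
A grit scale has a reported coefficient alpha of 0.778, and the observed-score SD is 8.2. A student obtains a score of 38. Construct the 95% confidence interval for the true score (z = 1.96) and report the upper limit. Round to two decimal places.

The standard error of measurement is 8.2000×√(1 − 0.7780) ≈ 8.2000×0.4712 ≈ 3.8636.
1.96 × SEM ≈ 7.5726
Upper bound: 38 + 7.5726 = 45.5726

45.57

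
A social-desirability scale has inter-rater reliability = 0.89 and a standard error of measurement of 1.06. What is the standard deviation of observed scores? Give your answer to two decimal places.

SD = 1.06 / √(1 − 0.89) ≈ 3.19602

3.20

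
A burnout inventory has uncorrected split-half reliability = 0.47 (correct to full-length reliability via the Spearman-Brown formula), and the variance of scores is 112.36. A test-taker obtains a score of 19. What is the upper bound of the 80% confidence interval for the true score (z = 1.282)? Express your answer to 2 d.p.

27.16

σ = 112.36^(1/2) = 10.600
Full-length reliability (Spearman-Brown) = 2(0.47)/(1+0.47) ≈ 0.639
SEM = 10.600 * √(1 − 0.639) = 10.600 * √0.361 ≈ 10.600 * 0.600 ≈ 6.365
1.282 * SEM ≈ 8.160
Upper bound: 19 + 8.160 = 27.160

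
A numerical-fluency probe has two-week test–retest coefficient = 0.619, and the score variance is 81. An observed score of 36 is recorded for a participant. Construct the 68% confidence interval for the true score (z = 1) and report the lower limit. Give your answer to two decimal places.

σ = 81^(1/2) = 9.0000
SEM = 9.0000 × √(1 − 0.6190) = 9.0000 × √0.3810 ≈ 9.0000 × 0.6173 ≈ 5.5553
Half-width = 1×5.5553 ≈ 5.5553
Lower bound: 36 − 5.5553 = 30.4447

30.44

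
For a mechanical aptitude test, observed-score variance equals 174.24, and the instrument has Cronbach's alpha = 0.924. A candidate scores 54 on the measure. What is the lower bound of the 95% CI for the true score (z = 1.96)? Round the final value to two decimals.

SD = √174.24 = 13.200
The standard error of measurement is 13.200*√(1 − 0.924) ≈ 13.200*0.276 ≈ 3.639.
Margin = 1.96 * 3.639 ≈ 7.132
Lower limit = 54 − 7.132 ≈ 46.868

46.87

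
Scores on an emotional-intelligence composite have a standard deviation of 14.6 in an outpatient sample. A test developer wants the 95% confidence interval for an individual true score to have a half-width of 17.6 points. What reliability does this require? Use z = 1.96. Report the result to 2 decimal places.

SEM needed = half-width / z = 17.6/1.96 ≈ 8.980
r = 1 − (SEM / SD)² = 1 − (8.980 / 14.6)² ≈ 1 − 0.378 ≈ 0.622

0.62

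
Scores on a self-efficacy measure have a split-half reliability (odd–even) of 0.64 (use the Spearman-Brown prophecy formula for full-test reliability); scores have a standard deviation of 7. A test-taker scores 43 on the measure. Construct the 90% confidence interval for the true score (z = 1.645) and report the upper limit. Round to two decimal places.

Spearman-Brown: r = 2(0.64) / (1 + 0.64) = 1.280 / 1.640 ≃ 0.780
SEM = 7.000·√(1 − 0.780) ≃ 3.280
Half-width = 1.645·3.280 ≃ 5.395
Upper bound: 43 + 5.395 = 48.395

48.40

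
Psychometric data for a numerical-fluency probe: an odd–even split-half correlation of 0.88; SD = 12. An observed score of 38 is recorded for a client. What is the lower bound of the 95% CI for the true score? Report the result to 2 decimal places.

r_full = 2·0.88 / (1 + 0.88) ≈ 0.9362
The standard error of measurement is 12.0000·√(1 − 0.9362) ≈ 12.0000·0.2526 ≈ 3.0317.
Half-width = 1.96·3.0317 ≈ 5.9422
Lower bound: 38 − 5.9422 = 32.0578

32.06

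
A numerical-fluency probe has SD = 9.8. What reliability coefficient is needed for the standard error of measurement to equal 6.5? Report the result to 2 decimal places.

r = 1 − (SEM / SD)² = 1 − (6.5000 / 9.8)² ≃ 1 − 0.4399 ≃ 0.5601

0.56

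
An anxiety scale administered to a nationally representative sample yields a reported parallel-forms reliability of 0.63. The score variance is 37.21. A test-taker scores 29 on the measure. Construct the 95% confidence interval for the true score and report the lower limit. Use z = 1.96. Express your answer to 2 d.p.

σ = 37.21^(1/2) = 6.1000
The standard error of measurement is 6.1000·√(1 − 0.6300) ≈ 6.1000·0.6083 ≈ 3.7105.
1.96 · SEM ≈ 7.2726
Lower bound: 29 − 7.2726 = 21.7274

21.73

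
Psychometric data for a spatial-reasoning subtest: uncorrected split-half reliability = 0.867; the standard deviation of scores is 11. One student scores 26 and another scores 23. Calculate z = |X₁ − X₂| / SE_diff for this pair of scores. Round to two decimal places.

Spearman-Brown: r = 2(0.867) / (1 + 0.867) = 1.7340 / 1.8670 ≈ 0.9288
SEM = 11.0000×√(1 − 0.9288) ≈ 2.9359
SE_diff = SEM × √2 ≈ 2.9359 × 1.4142 ≈ 4.1520
z = 3 / 4.1520 ≈ 0.7225

0.72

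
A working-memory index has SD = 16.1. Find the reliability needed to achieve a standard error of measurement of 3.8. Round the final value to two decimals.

0.94

r = 1 − (3.8000/16.1)² ≈ 1 − 0.0557 ≈ 0.9443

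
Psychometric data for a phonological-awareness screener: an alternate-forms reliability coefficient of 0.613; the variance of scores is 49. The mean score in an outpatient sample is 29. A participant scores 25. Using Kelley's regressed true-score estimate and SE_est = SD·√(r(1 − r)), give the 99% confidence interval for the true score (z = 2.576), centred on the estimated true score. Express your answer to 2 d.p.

SD = √49 ≈ 7.0000
T̂ = r·X + (1 − r)·M = 0.6130·25 + 0.3870·29 = 15.3250 + 11.2230 ≈ 26.5480
SE_est = SD · √(r(1 − r)) = 7.0000 · √0.2372 ≈ 7.0000 · 0.4871 ≈ 3.4094
CI = 26.5480 ± 2.576 · 3.4094 → [17.7653, 35.3307]

[17.77, 35.33]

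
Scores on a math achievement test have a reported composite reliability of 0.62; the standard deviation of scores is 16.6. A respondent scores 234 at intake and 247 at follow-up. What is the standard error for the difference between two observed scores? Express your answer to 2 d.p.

The standard error of measurement is 16.6000*√(1 − 0.6200) ≈ 16.6000*0.6164 ≈ 10.2329.
Standard error of the difference = 10.2329·√2 ≈ 14.4715

14.47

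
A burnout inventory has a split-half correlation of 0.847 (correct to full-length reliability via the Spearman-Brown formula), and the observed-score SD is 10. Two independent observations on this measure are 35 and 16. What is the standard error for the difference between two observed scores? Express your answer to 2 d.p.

4.07

Spearman-Brown: r = 2(0.847) / (1 + 0.847) = 1.69400 / 1.84700 ≈ 0.91716
SEM = 10.00000 × √(1 − 0.91716) = 10.00000 × √0.08284 ≈ 10.00000 × 0.28781 ≈ 2.87814
Standard error of the difference = 2.87814·√2 ≈ 4.07031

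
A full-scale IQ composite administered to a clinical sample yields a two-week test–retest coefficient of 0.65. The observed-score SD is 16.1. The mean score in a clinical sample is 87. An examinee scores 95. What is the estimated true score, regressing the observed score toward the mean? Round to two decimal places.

T̂ = 0.650(95) + 0.350(87) ≈ 92.200

92.20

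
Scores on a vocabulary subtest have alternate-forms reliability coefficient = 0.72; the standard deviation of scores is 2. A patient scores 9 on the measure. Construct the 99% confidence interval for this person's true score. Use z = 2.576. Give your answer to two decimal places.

SEM = 2.000 × √(1 − 0.720) = 2.000 × √0.280 ≃ 2.000 × 0.529 ≃ 1.058
Half-width = 2.576×1.058 ≃ 2.726
Interval: (6.274, 11.726)

[6.27, 11.73]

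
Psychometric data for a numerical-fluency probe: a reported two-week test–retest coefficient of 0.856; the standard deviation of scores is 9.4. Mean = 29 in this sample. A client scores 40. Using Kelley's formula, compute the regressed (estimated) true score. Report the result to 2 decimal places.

T̂ = r·X + (1 − r)·M = 0.856·40 + 0.144·29 = 34.240 + 4.176 ≈ 38.416

38.42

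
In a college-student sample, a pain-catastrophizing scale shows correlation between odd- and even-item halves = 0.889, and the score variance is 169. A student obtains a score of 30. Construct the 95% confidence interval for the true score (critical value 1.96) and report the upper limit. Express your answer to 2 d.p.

36.18

σ = 169^(1/2) = 13.000
Spearman-Brown: r = 2(0.889) / (1 + 0.889) = 1.778 / 1.889 ≈ 0.941
SEM = 13.000 · √(1 − 0.941) = 13.000 · √0.059 ≈ 13.000 · 0.242 ≈ 3.151
Margin = 1.96 · 3.151 ≈ 6.177
Upper bound: 30 + 6.177 = 36.177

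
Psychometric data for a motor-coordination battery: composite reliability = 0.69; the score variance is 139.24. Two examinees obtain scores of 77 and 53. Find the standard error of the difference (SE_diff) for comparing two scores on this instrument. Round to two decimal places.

9.29

SD = √139.24 = 11.800
SEM = 11.800 · √(1 − 0.690) = 11.800 · √0.310 ≃ 11.800 · 0.557 ≃ 6.570
Standard error of the difference = 6.570·√2 ≃ 9.291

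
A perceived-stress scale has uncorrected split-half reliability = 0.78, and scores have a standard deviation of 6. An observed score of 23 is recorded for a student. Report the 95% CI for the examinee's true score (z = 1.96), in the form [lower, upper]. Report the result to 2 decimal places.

[18.87, 27.13]

r_full = 2·0.78 / (1 + 0.78) ≈ 0.876
SEM = 6.000 · √(1 − 0.876) = 6.000 · √0.124 ≈ 6.000 · 0.352 ≈ 2.109
Half-width = 1.96·2.109 ≈ 4.134
Interval: (18.866, 27.134)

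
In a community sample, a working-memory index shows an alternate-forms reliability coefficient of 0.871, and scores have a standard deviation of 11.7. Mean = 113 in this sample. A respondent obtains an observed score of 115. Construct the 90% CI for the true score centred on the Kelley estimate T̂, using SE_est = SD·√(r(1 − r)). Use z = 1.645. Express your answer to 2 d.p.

[108.29, 121.19]

T̂ = r·X + (1 − r)·M = 0.871·115 + 0.129·113 = 100.165 + 14.577 ≃ 114.742
SE_est = 11.700·√(0.871·0.129) ≃ 3.922
90% CI: 114.742 ± 6.451 ≃ (108.291, 121.193)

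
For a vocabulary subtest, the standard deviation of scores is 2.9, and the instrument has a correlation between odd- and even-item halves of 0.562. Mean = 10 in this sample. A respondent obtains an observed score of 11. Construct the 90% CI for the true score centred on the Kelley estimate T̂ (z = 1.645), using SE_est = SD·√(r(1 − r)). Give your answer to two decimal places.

[8.58, 12.86]

Full-length reliability (Spearman-Brown) = 2(0.562)/(1+0.562) ≈ 0.720
T̂ = 0.720(11) + 0.280(10) ≈ 10.720
SE_est = SD · √(r(1 − r)) = 2.900 · √0.202 ≈ 2.900 · 0.449 ≈ 1.303
90% CI: 10.720 ± 2.143 ≈ (8.577, 12.862)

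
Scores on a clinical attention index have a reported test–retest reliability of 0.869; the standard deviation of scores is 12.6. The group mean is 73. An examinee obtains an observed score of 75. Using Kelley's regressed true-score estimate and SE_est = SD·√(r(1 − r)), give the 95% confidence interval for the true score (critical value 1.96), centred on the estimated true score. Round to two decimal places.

[66.41, 83.07]

T̂ = r·X + (1 − r)·M = 0.86900*75 + 0.13100*73 = 65.17500 + 9.56300 ≃ 74.73800
SE_est = SD * √(r(1 − r)) = 12.60000 * √0.11384 ≃ 12.60000 * 0.33740 ≃ 4.25124
95% CI: 74.73800 ± 8.33244 ≃ (66.40556, 83.07044)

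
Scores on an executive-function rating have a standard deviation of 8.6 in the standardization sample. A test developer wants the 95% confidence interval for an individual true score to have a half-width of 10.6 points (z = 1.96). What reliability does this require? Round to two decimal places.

0.60

SEM needed = half-width / z = 10.6/1.96 ≈ 5.4082
r = 1 − (SEM / SD)² = 1 − (5.4082 / 8.6)² ≈ 1 − 0.3955 ≈ 0.6045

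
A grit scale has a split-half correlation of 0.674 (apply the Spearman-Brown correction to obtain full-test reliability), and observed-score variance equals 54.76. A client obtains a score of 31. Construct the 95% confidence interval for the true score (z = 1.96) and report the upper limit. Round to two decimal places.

SD = √54.76 = 7.400
Spearman-Brown: r = 2(0.674) / (1 + 0.674) = 1.348 / 1.674 ≈ 0.805
The standard error of measurement is 7.400*√(1 − 0.805) ≈ 7.400*0.441 ≈ 3.266.
Half-width = 1.96*3.266 ≈ 6.401
Upper bound: 31 + 6.401 = 37.401

37.40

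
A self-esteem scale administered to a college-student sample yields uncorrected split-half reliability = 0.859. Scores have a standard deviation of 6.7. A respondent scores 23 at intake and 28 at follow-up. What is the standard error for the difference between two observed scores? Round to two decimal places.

2.61

Spearman-Brown: r = 2(0.859) / (1 + 0.859) = 1.71800 / 1.85900 ≃ 0.92415
SEM = 6.70000·√(1 − 0.92415) ≃ 1.84521
SE_diff = √2 · SEM ≃ 2.60951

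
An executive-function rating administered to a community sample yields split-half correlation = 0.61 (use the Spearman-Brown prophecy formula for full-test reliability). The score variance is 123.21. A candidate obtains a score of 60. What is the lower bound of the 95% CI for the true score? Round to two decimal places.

49.29

σ = 123.21^(1/2) = 11.100
r_full = 2·0.61 / (1 + 0.61) ≃ 0.758
SEM = 11.100×√(1 − 0.758) ≃ 5.463
1.96 × SEM ≃ 10.708
Lower bound: 60 − 10.708 = 49.292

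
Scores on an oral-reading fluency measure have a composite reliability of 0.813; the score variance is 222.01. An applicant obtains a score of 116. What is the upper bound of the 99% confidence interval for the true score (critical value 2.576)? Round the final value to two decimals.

132.60

SD = √222.01 ≈ 14.9000
SEM = 14.9000·√(1 − 0.8130) ≈ 6.4433
Margin = 2.576 · 6.4433 ≈ 16.5979
Upper bound: 116 + 16.5979 = 132.5979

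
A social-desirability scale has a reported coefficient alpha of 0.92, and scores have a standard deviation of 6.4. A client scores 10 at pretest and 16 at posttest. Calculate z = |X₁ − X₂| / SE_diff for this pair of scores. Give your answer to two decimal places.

SEM = 6.4000 * √(1 − 0.9200) = 6.4000 * √0.0800 ≈ 6.4000 * 0.2828 ≈ 1.8102
Standard error of the difference = 1.8102·√2 ≈ 2.5600
z = |10 − 16| / 2.5600 = 6 / 2.5600 ≈ 2.3438

2.34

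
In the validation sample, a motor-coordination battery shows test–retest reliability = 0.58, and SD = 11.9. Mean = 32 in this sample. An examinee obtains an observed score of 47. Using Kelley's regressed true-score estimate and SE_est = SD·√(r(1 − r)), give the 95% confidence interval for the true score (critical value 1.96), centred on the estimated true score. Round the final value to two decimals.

[29.19, 52.21]

Estimated true score = 0.5800×47 + (1 − 0.5800)×32 ≈ 40.7000
SE_est = SD × √(r(1 − r)) = 11.9000 × √0.2436 ≈ 11.9000 × 0.4936 ≈ 5.8733
CI = 40.7000 ± 1.96 × 5.8733 → [29.1882, 52.2118]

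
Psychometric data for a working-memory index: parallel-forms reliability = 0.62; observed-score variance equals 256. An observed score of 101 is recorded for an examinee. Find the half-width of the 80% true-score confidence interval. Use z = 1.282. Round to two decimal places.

12.64

SD = √256 = 16.0000
SEM = 16.0000 · √(1 − 0.6200) = 16.0000 · √0.3800 ≃ 16.0000 · 0.6164 ≃ 9.8631
Margin = 1.282 · 9.8631 ≃ 12.6444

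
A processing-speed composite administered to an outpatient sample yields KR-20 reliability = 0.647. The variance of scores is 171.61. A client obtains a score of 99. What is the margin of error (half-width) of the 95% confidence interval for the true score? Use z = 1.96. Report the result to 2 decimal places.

15.26

σ = 171.61^(1/2) = 13.1000
The standard error of measurement is 13.1000·√(1 − 0.6470) ≃ 13.1000·0.5941 ≃ 7.7832.
1.96 · SEM ≃ 15.2551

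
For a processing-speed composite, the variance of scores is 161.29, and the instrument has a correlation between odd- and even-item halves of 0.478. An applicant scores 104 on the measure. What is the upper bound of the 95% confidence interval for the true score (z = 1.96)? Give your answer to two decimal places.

σ = 161.29^(1/2) = 12.70000
Spearman-Brown: r = 2(0.478) / (1 + 0.478) = 0.95600 / 1.47800 ≃ 0.64682
SEM = 12.70000×√(1 − 0.64682) ≃ 7.54748
1.96 × SEM ≃ 14.79305
Upper bound: 104 + 14.79305 = 118.79305

118.79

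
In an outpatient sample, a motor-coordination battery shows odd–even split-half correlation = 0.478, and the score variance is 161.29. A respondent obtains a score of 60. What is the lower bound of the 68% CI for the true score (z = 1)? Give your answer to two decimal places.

SD = √161.29 = 12.70000
Full-length reliability (Spearman-Brown) = 2(0.478)/(1+0.478) ≈ 0.64682
The standard error of measurement is 12.70000·√(1 − 0.64682) ≈ 12.70000·0.59429 ≈ 7.54748.
Margin = 1 · 7.54748 ≈ 7.54748
Lower bound: 60 − 7.54748 = 52.45252

52.45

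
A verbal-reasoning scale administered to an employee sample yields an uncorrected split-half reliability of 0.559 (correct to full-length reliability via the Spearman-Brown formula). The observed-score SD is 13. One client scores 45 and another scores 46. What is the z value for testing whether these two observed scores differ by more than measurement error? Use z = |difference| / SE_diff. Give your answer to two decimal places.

0.10

r_full = 2·0.559 / (1 + 0.559) ≈ 0.7171
SEM = 13.0000 · √(1 − 0.7171) = 13.0000 · √0.2829 ≈ 13.0000 · 0.5319 ≈ 6.9142
Standard error of the difference = 6.9142·√2 ≈ 9.7781
z = 1 / 9.7781 ≈ 0.1023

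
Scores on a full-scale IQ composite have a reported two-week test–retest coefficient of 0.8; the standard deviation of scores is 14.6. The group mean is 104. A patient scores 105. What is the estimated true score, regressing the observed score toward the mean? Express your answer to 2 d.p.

104.80

T̂ = r·X + (1 − r)·M = 0.800*105 + 0.200*104 = 84.000 + 20.800 ≈ 104.800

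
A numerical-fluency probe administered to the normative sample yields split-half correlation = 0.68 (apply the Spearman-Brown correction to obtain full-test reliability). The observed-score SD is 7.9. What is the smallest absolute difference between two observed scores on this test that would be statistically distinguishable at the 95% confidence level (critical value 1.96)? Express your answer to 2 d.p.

r_full = 2·0.68 / (1 + 0.68) ≈ 0.810
SEM = 7.900 × √(1 − 0.810) = 7.900 × √0.190 ≈ 7.900 × 0.436 ≈ 3.448
SE_diff = √2 × SEM ≈ 4.876
Smallest detectable difference = 1.96×4.876 ≈ 9.557

9.56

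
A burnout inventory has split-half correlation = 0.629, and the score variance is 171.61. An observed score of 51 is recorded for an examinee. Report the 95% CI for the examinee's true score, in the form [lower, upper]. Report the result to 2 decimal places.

[38.75, 63.25]

SD = √171.61 = 13.10000
r_full = 2·0.629 / (1 + 0.629) ≃ 0.77225
The standard error of measurement is 13.10000*√(1 − 0.77225) ≃ 13.10000*0.47723 ≃ 6.25169.
1.96 * SEM ≃ 12.25332
CI = 51 ± 12.25332 → [38.74668, 63.25332]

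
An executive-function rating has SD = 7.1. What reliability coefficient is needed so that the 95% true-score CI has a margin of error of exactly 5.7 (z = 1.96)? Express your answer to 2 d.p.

0.83

SEM needed = half-width / z = 5.7/1.96 ≃ 2.9082
Required reliability = 1 − (SEM/SD)² = 1 − 0.1678 ≃ 0.8322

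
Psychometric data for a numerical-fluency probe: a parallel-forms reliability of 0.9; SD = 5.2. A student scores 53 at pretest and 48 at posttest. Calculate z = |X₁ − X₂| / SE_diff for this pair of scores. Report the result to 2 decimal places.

SEM = 5.2000×√(1 − 0.9000) ≈ 1.6444
SE_diff = SEM × √2 ≈ 1.6444 × 1.4142 ≈ 2.3255
z = 5 / 2.3255 ≈ 2.1501

2.15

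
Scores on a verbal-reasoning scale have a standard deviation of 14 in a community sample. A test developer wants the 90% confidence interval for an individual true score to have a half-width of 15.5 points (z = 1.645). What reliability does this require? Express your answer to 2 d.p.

0.55

Required SEM = 15.5 / 1.645 ≃ 9.4225
r = 1 − (9.4225/14)² ≃ 1 − 0.4530 ≃ 0.5470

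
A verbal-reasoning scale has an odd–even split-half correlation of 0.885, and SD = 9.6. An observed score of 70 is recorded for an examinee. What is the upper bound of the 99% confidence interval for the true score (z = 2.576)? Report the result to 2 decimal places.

76.11

r_full = 2·0.885 / (1 + 0.885) ≈ 0.9390
The standard error of measurement is 9.6000·√(1 − 0.9390) ≈ 9.6000·0.2470 ≈ 2.3712.
2.576 · SEM ≈ 6.1082
Upper bound: 70 + 6.1082 = 76.1082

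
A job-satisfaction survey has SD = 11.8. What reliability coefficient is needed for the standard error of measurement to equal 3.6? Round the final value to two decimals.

r = 1 − (SEM / SD)² = 1 − (3.60000 / 11.8)² ≃ 1 − 0.09308 ≃ 0.90692

0.91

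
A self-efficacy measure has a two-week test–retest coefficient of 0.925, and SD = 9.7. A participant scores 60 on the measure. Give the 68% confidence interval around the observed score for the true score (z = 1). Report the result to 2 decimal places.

SEM = 9.7000×√(1 − 0.9250) ≈ 2.6565
Margin = 1 × 2.6565 ≈ 2.6565
68% CI: 60 ± 2.6565 = [57.3435, 62.6565]

[57.34, 62.66]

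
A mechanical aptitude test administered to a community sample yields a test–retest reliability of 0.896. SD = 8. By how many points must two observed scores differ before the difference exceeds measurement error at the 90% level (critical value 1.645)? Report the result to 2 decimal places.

6.00

The standard error of measurement is 8.0000·√(1 − 0.8960) ≃ 8.0000·0.3225 ≃ 2.5799.
SE_diff = SEM · √2 ≃ 2.5799 · 1.4142 ≃ 3.6486
Minimum reliable difference = 1.645 · SE_diff ≃ 1.645 · 3.6486 ≃ 6.0019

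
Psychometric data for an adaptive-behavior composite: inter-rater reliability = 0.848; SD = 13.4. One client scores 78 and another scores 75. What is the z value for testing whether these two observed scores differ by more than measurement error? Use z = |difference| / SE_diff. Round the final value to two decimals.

SEM = 13.400*√(1 − 0.848) ≈ 5.224
SE_diff = SEM * √2 ≈ 5.224 * 1.414 ≈ 7.388
z = 3 / 7.388 ≈ 0.406

0.41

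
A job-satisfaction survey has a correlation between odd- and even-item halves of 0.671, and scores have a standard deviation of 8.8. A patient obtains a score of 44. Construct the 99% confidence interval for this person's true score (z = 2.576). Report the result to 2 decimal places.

[33.94, 54.06]

Spearman-Brown: r = 2(0.671) / (1 + 0.671) = 1.3420 / 1.6710 ≃ 0.8031
SEM = 8.8000 * √(1 − 0.8031) = 8.8000 * √0.1969 ≃ 8.8000 * 0.4437 ≃ 3.9047
2.576 * SEM ≃ 10.0586
CI = 44 ± 10.0586 → [33.9414, 54.0586]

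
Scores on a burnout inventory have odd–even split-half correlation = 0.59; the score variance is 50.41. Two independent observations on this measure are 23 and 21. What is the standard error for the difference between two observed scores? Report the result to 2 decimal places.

SD = √50.41 ≈ 7.10000
Full-length reliability (Spearman-Brown) = 2(0.59)/(1+0.59) ≈ 0.74214
SEM = 7.10000*√(1 − 0.74214) ≈ 3.60539
SE_diff = √2 * SEM ≈ 5.09879

5.10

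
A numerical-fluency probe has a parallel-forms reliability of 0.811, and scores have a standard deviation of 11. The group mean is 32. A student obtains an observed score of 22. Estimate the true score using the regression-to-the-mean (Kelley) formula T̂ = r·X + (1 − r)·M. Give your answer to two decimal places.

Estimated true score = 0.811·22 + (1 − 0.811)·32 ≃ 23.890

23.89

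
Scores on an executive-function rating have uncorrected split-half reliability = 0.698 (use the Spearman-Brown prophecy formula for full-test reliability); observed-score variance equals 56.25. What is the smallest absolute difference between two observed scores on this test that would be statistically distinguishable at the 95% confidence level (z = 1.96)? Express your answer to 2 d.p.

SD = √56.25 ≃ 7.5000
r_full = 2·0.698 / (1 + 0.698) ≃ 0.8221
SEM = 7.5000 · √(1 − 0.8221) = 7.5000 · √0.1779 ≃ 7.5000 · 0.4217 ≃ 3.1630
SE_diff = SEM · √2 ≃ 3.1630 · 1.4142 ≃ 4.4731
Smallest detectable difference = 1.96·4.4731 ≃ 8.7673

8.77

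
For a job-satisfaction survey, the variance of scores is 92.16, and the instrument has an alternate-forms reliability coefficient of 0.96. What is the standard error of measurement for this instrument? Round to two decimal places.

SD = √92.16 = 9.6000
SEM = 9.6000×√(1 − 0.9600) ≈ 1.9200

1.92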